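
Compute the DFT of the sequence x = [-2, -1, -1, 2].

X[k] = Σ(n=0 to 3) x[n] · ω_4^(nk)
where ω_4 = e^(-2πi/4)

Computing each X[k]:
X[0] = -2
X[1] = -1+3i
X[2] = -4
X[3] = -1-3i

X = [-2, -1+3i, -4, -1-3i]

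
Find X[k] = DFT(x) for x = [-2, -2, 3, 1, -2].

X[k] = Σ(n=0 to 4) x[n] · ω_5^(nk)
where ω_5 = e^(-2πi/5)

Computing each X[k]:
X[0] = -2
X[1] = -6.4721-1.1756i
X[2] = 2.4721+1.9021i
X[3] = 2.4721-1.9021i
X[4] = -6.4721+1.1756i

X = [-2, -6.4721-1.1756i, 2.4721+1.9021i, 2.4721-1.9021i, -6.4721+1.1756i]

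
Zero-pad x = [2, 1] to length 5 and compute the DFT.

Original 2-point DFT: [3, 1]
Zero-padded 5-point DFT provides frequency interpolation.

DFT_5([x, 0, ...]) = [3, 2.3090-0.9511i, 1.1910-0.5878i, 1.1910+0.5878i, 2.3090+0.9511i]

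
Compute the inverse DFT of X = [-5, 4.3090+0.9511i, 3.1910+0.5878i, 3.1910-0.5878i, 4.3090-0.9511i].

x[n] = (1/5) Σ(k=0 to 4) X[k] · e^(2πikn/5)

Computing each x[n]:
x[0] = 2
x[1] = -2
x[2] = -2
x[3] = -2
x[4] = -1

x = [2, -2, -2, -2, -1]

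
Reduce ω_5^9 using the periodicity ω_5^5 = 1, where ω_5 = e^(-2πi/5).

Since ω_5^5 = 1, powers reduce modulo 5.
9 mod 5 = 4
So ω_5^9 = ω_5^4 = e^(-2πi·4/5)

ω_5^9 = ω_5^4 = 0.3090+0.9511i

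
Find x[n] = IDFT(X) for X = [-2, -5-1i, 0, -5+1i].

x[n] = (1/4) Σ(k=0 to 3) X[k] · e^(2πikn/4)

Computing each x[n]:
x[0] = -3
x[1] = 0
x[2] = 2
x[3] = -1

x = [-3, 0, 2, -1]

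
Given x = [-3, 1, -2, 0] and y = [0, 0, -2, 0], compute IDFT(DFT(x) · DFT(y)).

(x ⊛ y)[n] = Σ(m=0 to 3) x[m] · y[(n-m) mod 4]

Computing each output sample:
(x ⊛ y)[0] = 4
(x ⊛ y)[1] = 0
(x ⊛ y)[2] = 6
(x ⊛ y)[3] = -2

x ⊛ y = [4, 0, 6, -2]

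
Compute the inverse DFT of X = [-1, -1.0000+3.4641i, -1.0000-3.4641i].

x[n] = (1/3) Σ(k=0 to 2) X[k] · e^(2πikn/3)

Computing each x[n]:
x[0] = -1
x[1] = -2
x[2] = 2

x = [-1, -2, 2]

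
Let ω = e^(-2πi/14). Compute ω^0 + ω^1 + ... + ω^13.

Sum of all nth roots of unity equals 0 for n > 1 (geometric series with r ≠ 1).

0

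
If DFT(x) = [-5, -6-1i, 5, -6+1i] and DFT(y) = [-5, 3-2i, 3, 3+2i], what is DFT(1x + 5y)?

By linearity: DFT(1x + 5y) = 1·DFT(x) + 5·DFT(y)
= 1·[-5, -6-1i, 5, -6+1i] + 5·[-5, 3-2i, 3, 3+2i]

Computing element-wise:
Z[0] = 1·(-5) + 5·(-5) = -30
Z[1] = 1·(-6-1i) + 5·(3-2i) = 9-11i
Z[2] = 1·(5) + 5·(3) = 20
Z[3] = 1·(-6+1i) + 5·(3+2i) = 9+11i

DFT(1x + 5y) = 1·X + 5·Y = [-30, 9-11i, 20, 9+11i]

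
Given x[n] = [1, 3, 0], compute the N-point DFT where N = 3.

X[k] = Σ(n=0 to 2) x[n] · ω_3^(nk)
where ω_3 = e^(-2πi/3)

Computing each X[k]:
X[0] = 4
X[1] = -0.5000-2.5981i
X[2] = -0.5000+2.5981i

X = [4, -0.5000-2.5981i, -0.5000+2.5981i]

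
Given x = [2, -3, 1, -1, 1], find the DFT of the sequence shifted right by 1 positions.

Time shift by 1: X_shifted[k] = ω_5^(1k) · X[k]
Shifted x = [1, 2, -3, 1, -1]

DFT(x[n-1]) = [0, 2.9271-0.5020i, -0.4271-5.5676i, -0.4271+5.5676i, 2.9271+0.5020i]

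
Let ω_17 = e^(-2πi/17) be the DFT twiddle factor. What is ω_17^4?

ω_17^4 = e^(-2πi·4/17)
= cos(-2π·4/17) + i·sin(-2π·4/17)
= cos(-8π/17) + i·sin(-8π/17)

ω_17^4 = cos(-8π/17) + i·sin(-8π/17) = 0.0923-0.9957i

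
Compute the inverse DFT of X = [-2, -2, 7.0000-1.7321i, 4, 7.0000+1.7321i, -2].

x[n] = (1/6) Σ(k=0 to 5) X[k] · e^(2πikn/6)

Computing each x[n]:
x[0] = 2
x[1] = -2
x[2] = -1
x[3] = 2
x[4] = 0
x[5] = -3

x = [2, -2, -1, 2, 0, -3]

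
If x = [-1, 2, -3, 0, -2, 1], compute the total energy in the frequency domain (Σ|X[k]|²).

Parseval: Σ|x[n]|² = (1/N)Σ|X[k]|², so Σ|X[k]|² = N·Σ|x[n]|² = 6·19.0000

Σ|X[k]|² = N·Σ|x[n]|² = 6·19.0000 = 114.0000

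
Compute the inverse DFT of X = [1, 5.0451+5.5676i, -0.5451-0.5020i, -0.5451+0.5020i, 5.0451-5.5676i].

x[n] = (1/5) Σ(k=0 to 4) X[k] · e^(2πikn/5)

Computing each x[n]:
x[0] = 2
x[1] = -1
x[2] = -3
x[3] = 0
x[4] = 3

x = [2, -1, -3, 0, 3]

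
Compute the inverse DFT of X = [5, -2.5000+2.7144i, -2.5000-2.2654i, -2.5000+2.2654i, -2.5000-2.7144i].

x[n] = (1/5) Σ(k=0 to 4) X[k] · e^(2πikn/5)

Computing each x[n]:
x[0] = -1
x[1] = 1
x[2] = 0
x[3] = 3
x[4] = 2

x = [-1, 1, 0, 3, 2]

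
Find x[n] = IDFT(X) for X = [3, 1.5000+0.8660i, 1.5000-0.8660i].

x[n] = (1/3) Σ(k=0 to 2) X[k] · e^(2πikn/3)

Computing each x[n]:
x[0] = 2
x[1] = 0
x[2] = 1

x = [2, 0, 1]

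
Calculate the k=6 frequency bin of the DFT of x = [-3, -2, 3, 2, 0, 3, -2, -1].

X[6] = Σ(n=0 to 7) x[n] · ω_8^(6n) where ω_8 = e^(-2πi/8)
= (-3)·ω_8^0 + (-2)·ω_8^6 + (3)·ω_8^12 + (2)·ω_8^18 + (0)·ω_8^24 + (3)·ω_8^30 + (-2)·ω_8^36 + (-1)·ω_8^42

X[6] = -4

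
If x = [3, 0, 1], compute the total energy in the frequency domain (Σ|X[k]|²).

Parseval: Σ|x[n]|² = (1/N)Σ|X[k]|², so Σ|X[k]|² = N·Σ|x[n]|² = 3·10.0000

Σ|X[k]|² = N·Σ|x[n]|² = 3·10.0000 = 30.0000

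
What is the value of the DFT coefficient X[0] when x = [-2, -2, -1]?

X[0] = Σ(n=0 to 2) x[n] · ω_3^0 = Σ x[n]
= (-2) + (-2) + (-1)

X[0] = -5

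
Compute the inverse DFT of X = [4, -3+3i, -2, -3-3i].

x[n] = (1/4) Σ(k=0 to 3) X[k] · e^(2πikn/4)

Computing each x[n]:
x[0] = -1
x[1] = 0
x[2] = 2
x[3] = 3

x = [-1, 0, 2, 3]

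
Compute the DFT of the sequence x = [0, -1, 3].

X[k] = Σ(n=0 to 2) x[n] · ω_3^(nk)
where ω_3 = e^(-2πi/3)

Computing each X[k]:
X[0] = 2
X[1] = -1.0000+3.4641i
X[2] = -1.0000-3.4641i

X = [2, -1.0000+3.4641i, -1.0000-3.4641i]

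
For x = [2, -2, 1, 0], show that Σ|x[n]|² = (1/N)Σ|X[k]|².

Time domain:
Σ|x[n]|² = |2|² + |-2|² + |1|² + |0|² = 9.0000

Frequency domain:
(1/4)Σ|X[k]|² = (1/4)(|1|² + |1+2i|² + |5|² + |1-2i|²) = (1/4)·36.0000 = 9.0000

Both sides agree, confirming Parseval's theorem.

Σ|x[n]|² = (1/N)Σ|X[k]|² = 9.0000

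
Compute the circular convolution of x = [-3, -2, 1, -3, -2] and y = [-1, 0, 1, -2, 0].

(x ⊛ y)[n] = Σ(m=0 to 4) x[m] · y[(n-m) mod 5]

Computing each output sample:
(x ⊛ y)[0] = -2
(x ⊛ y)[1] = 6
(x ⊛ y)[2] = 0
(x ⊛ y)[3] = 7
(x ⊛ y)[4] = 7

x ⊛ y = [-2, 6, 0, 7, 7]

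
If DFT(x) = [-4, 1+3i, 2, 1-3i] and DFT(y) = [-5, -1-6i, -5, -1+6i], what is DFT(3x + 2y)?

By linearity: DFT(3x + 2y) = 3·DFT(x) + 2·DFT(y)
= 3·[-4, 1+3i, 2, 1-3i] + 2·[-5, -1-6i, -5, -1+6i]

Computing element-wise:
Z[0] = 3·(-4) + 2·(-5) = -22
Z[1] = 3·(1+3i) + 2·(-1-6i) = 1-3i
Z[2] = 3·(2) + 2·(-5) = -4
Z[3] = 3·(1-3i) + 2·(-1+6i) = 1+3i

DFT(3x + 2y) = 3·X + 2·Y = [-22, 1-3i, -4, 1+3i]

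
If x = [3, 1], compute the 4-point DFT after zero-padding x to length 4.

Original 2-point DFT: [4, 2]
Zero-padded 4-point DFT provides frequency interpolation.

DFT_4([x, 0, ...]) = [4, 3-1i, 2, 3+1i]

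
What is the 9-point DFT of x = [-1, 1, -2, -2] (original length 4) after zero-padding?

Original 4-point DFT: [-4, 1-3i, -2, 1+3i]
Zero-padded 9-point DFT provides frequency interpolation.

DFT_9([x, 0, ...]) = [-4, 0.4187+3.0589i, 2.0530-2.0328i, -2.5000-2.5981i, -2.4718+0.1045i, -2.4718-0.1045i, -2.5000+2.5981i, 2.0530+2.0328i, 0.4187-3.0589i]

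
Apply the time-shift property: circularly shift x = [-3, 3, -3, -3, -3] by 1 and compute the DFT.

Time shift by 1: X_shifted[k] = ω_5^(1k) · X[k]
Shifted x = [-3, -3, 3, -3, -3]

DFT(x[n-1]) = [-9, -4.8541-3.5267i, 1.8541+5.7063i, 1.8541-5.7063i, -4.8541+3.5267i]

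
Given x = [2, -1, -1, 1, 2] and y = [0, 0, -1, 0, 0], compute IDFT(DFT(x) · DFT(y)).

(x ⊛ y)[n] = Σ(m=0 to 4) x[m] · y[(n-m) mod 5]

Computing each output sample:
(x ⊛ y)[0] = -1
(x ⊛ y)[1] = -2
(x ⊛ y)[2] = -2
(x ⊛ y)[3] = 1
(x ⊛ y)[4] = 1

x ⊛ y = [-1, -2, -2, 1, 1]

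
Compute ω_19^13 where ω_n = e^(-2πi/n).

ω_19^13 = e^(-2πi·13/19)
= cos(-2π·13/19) + i·sin(-2π·13/19)
= cos(-26π/19) + i·sin(-26π/19)

ω_19^13 = cos(-26π/19) + i·sin(-26π/19) = -0.4017+0.9158i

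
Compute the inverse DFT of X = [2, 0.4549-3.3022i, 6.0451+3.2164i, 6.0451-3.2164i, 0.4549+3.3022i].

x[n] = (1/5) Σ(k=0 to 4) X[k] · e^(2πikn/5)

Computing each x[n]:
x[0] = 3
x[1] = -1
x[2] = 3
x[3] = -1
x[4] = -2

x = [3, -1, 3, -1, -2]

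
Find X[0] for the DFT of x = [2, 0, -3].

X[0] = Σ(n=0 to 2) x[n] · ω_3^0 = Σ x[n]
= (2) + (0) + (-3)

X[0] = -1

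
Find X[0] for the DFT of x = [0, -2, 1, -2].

X[0] = Σ(n=0 to 3) x[n] · ω_4^0 = Σ x[n]
= (0) + (-2) + (1) + (-2)

X[0] = -3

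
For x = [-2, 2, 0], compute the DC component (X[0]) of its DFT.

X[0] = Σ(n=0 to 2) x[n] · ω_3^0 = Σ x[n]
= (-2) + (2) + (0)

X[0] = 0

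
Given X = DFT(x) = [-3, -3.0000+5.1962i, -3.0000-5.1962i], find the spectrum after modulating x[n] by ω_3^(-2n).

Modulation property: DFT(ω_3^(-2n)·x[n]) = X[(k-2) mod 3], so circularly shift X by 2 positions.

X[k-2] = [-3.0000+5.1962i, -3.0000-5.1962i, -3]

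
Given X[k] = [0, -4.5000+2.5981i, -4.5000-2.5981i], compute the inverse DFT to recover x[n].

x[n] = (1/3) Σ(k=0 to 2) X[k] · e^(2πikn/3)

Computing each x[n]:
x[0] = -3
x[1] = 0
x[2] = 3

x = [-3, 0, 3]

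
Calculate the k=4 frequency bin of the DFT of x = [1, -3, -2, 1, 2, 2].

X[4] = Σ(n=0 to 5) x[n] · ω_6^(4n) where ω_6 = e^(-2πi/6)
= (1)·ω_6^0 + (-3)·ω_6^4 + (-2)·ω_6^8 + (1)·ω_6^12 + (2)·ω_6^16 + (2)·ω_6^20

X[4] = 2.5000-0.8660i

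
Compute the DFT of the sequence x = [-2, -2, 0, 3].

X[k] = Σ(n=0 to 3) x[n] · ω_4^(nk)
where ω_4 = e^(-2πi/4)

Computing each X[k]:
X[0] = -1
X[1] = -2+5i
X[2] = -3
X[3] = -2-5i

X = [-1, -2+5i, -3, -2-5i]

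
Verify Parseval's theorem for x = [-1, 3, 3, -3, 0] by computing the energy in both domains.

Time domain:
Σ|x[n]|² = |-1|² + |3|² + |3|² + |-3|² + |0|² = 28.0000

Frequency domain:
(1/5)Σ|X[k]|² = (1/5)(|2|² + |-0.0729-6.3799i|² + |-3.4271+3.9430i|² + |-3.4271-3.9430i|² + |-0.0729+6.3799i|²) = (1/5)·140.0000 = 28.0000

Both sides agree, confirming Parseval's theorem.

Σ|x[n]|² = (1/N)Σ|X[k]|² = 28.0000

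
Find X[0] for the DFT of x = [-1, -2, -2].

X[0] = Σ(n=0 to 2) x[n] · ω_3^0 = Σ x[n]
= (-1) + (-2) + (-2)

X[0] = -5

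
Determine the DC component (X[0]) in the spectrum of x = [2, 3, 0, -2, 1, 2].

X[0] = Σ(n=0 to 5) x[n] · ω_6^0 = Σ x[n]
= (2) + (3) + (0) + (-2) + (1) + (2)

X[0] = 6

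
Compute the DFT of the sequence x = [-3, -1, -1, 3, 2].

X[k] = Σ(n=0 to 4) x[n] · ω_5^(nk)
where ω_5 = e^(-2πi/5)

Computing each X[k]:
X[0] = 0
X[1] = -4.3090+5.2043i
X[2] = -3.1910-2.0409i
X[3] = -3.1910+2.0409i
X[4] = -4.3090-5.2043i

X = [0, -4.3090+5.2043i, -3.1910-2.0409i, -3.1910+2.0409i, -4.3090-5.2043i]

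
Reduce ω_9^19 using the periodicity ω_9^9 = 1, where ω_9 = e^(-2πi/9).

Since ω_9^9 = 1, powers reduce modulo 9.
19 mod 9 = 1
So ω_9^19 = ω_9^1 = e^(-2πi·1/9)

ω_9^19 = ω_9^1 = 0.7660-0.6428i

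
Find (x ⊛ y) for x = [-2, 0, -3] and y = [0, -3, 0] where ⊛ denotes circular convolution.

(x ⊛ y)[n] = Σ(m=0 to 2) x[m] · y[(n-m) mod 3]

Computing each output sample:
(x ⊛ y)[0] = 9
(x ⊛ y)[1] = 6
(x ⊛ y)[2] = 0

x ⊛ y = [9, 6, 0]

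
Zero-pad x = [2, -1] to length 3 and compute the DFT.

Original 2-point DFT: [1, 3]
Zero-padded 3-point DFT provides frequency interpolation.

DFT_3([x, 0, ...]) = [1, 2.5000+0.8660i, 2.5000-0.8660i]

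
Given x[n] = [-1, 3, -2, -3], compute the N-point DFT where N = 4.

X[k] = Σ(n=0 to 3) x[n] · ω_4^(nk)
where ω_4 = e^(-2πi/4)

Computing each X[k]:
X[0] = -3
X[1] = 1-6i
X[2] = -3
X[3] = 1+6i

X = [-3, 1-6i, -3, 1+6i]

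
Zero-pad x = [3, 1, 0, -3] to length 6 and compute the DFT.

Original 4-point DFT: [1, 3-4i, 5, 3+4i]
Zero-padded 6-point DFT provides frequency interpolation.

DFT_6([x, 0, ...]) = [1, 6.5000-0.8660i, -0.5000-0.8660i, 5, -0.5000+0.8660i, 6.5000+0.8660i]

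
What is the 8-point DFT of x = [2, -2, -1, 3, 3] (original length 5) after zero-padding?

Original 5-point DFT: [5, 0.6910+7.1064i, 1.8090-0.8653i, 1.8090+0.8653i, 0.6910-7.1064i]
Zero-padded 8-point DFT provides frequency interpolation.

DFT_8([x, 0, ...]) = [5, -4.5355+0.2929i, 6+5i, 2.5355-1.7071i, 3, 2.5355+1.7071i, 6-5i, -4.5355-0.2929i]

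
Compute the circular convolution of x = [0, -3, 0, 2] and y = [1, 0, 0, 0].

(x ⊛ y)[n] = Σ(m=0 to 3) x[m] · y[(n-m) mod 4]

Computing each output sample:
(x ⊛ y)[0] = 0
(x ⊛ y)[1] = -3
(x ⊛ y)[2] = 0
(x ⊛ y)[3] = 2

x ⊛ y = [0, -3, 0, 2]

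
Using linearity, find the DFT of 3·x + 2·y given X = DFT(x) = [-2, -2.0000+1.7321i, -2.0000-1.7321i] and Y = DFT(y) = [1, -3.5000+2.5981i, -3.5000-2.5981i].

By linearity: DFT(3x + 2y) = 3·DFT(x) + 2·DFT(y)
= 3·[-2, -2.0000+1.7321i, -2.0000-1.7321i] + 2·[1, -3.5000+2.5981i, -3.5000-2.5981i]

Computing element-wise:
Z[0] = 3·(-2) + 2·(1) = -4
Z[1] = 3·(-2.0000+1.7321i) + 2·(-3.5000+2.5981i) = -13.0000+10.3925i
Z[2] = 3·(-2.0000-1.7321i) + 2·(-3.5000-2.5981i) = -13.0000-10.3925i

DFT(3x + 2y) = 3·X + 2·Y = [-4, -13.0000+10.3925i, -13.0000-10.3925i]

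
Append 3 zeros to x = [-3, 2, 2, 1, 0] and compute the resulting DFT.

Original 5-point DFT: [2, -4.8090-2.4899i, -3.6910-0.2245i, -3.6910+0.2245i, -4.8090+2.4899i]
Zero-padded 8-point DFT provides frequency interpolation.

DFT_8([x, 0, ...]) = [2, -2.2929-4.1213i, -5-1i, -3.7071-0.1213i, -4, -3.7071+0.1213i, -5+1i, -2.2929+4.1213i]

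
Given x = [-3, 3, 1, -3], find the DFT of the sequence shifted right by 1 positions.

Time shift by 1: X_shifted[k] = ω_4^(1k) · X[k]
Shifted x = [-3, -3, 3, 1]

DFT(x[n-1]) = [-2, -6+4i, 2, -6-4i]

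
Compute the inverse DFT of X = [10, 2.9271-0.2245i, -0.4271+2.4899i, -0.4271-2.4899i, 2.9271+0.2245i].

x[n] = (1/5) Σ(k=0 to 4) X[k] · e^(2πikn/5)

Computing each x[n]:
x[0] = 3
x[1] = 2
x[2] = 2
x[3] = 0
x[4] = 3

x = [3, 2, 2, 0, 3]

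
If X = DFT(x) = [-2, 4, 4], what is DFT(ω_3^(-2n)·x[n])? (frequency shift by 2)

Modulation property: DFT(ω_3^(-2n)·x[n]) = X[(k-2) mod 3], so circularly shift X by 2 positions.

X[k-2] = [4, 4, -2]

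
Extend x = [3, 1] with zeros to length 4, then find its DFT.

Original 2-point DFT: [4, 2]
Zero-padded 4-point DFT provides frequency interpolation.

DFT_4([x, 0, ...]) = [4, 3-1i, 2, 3+1i]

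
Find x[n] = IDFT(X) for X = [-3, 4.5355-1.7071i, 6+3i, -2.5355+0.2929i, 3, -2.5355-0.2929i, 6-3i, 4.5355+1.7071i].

x[n] = (1/8) Σ(k=0 to 7) X[k] · e^(2πikn/8)

Computing each x[n]:
x[0] = 2
x[1] = 0
x[2] = -1
x[3] = -1
x[4] = 1
x[5] = -3
x[6] = -2
x[7] = 1

x = [2, 0, -1, -1, 1, -3, -2, 1]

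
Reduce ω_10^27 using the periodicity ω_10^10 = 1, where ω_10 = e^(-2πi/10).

Since ω_10^10 = 1, powers reduce modulo 10.
27 mod 10 = 7
So ω_10^27 = ω_10^7 = e^(-2πi·7/10)

ω_10^27 = ω_10^7 = -0.3090+0.9511i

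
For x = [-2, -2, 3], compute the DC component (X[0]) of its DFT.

X[0] = Σ(n=0 to 2) x[n] · ω_3^0 = Σ x[n]
= (-2) + (-2) + (3)

X[0] = -1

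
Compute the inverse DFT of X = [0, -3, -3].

x[n] = (1/3) Σ(k=0 to 2) X[k] · e^(2πikn/3)

Computing each x[n]:
x[0] = -2
x[1] = 1
x[2] = 1

x = [-2, 1, 1]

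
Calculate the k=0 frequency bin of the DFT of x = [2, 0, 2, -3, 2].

X[0] = Σ(n=0 to 4) x[n] · ω_5^0 = Σ x[n]
= (2) + (0) + (2) + (-3) + (2)

X[0] = 3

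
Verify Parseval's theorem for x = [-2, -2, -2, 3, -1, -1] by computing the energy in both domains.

Time domain:
Σ|x[n]|² = |-2|² + |-2|² + |-2|² + |3|² + |-1|² + |-1|² = 23.0000

Frequency domain:
(1/6)Σ|X[k]|² = (1/6)(|-5|² + |-5.0000+1.7321i|² + |4|² + |-5|² + |4|² + |-5.0000-1.7321i|²) = (1/6)·138.0000 = 23.0000

Both sides agree, confirming Parseval's theorem.

Σ|x[n]|² = (1/N)Σ|X[k]|² = 23.0000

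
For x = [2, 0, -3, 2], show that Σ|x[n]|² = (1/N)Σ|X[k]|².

Time domain:
Σ|x[n]|² = |2|² + |0|² + |-3|² + |2|² = 17.0000

Frequency domain:
(1/4)Σ|X[k]|² = (1/4)(|1|² + |5+2i|² + |-3|² + |5-2i|²) = (1/4)·68.0000 = 17.0000

Both sides agree, confirming Parseval's theorem.

Σ|x[n]|² = (1/N)Σ|X[k]|² = 17.0000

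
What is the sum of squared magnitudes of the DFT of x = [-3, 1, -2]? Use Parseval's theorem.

Parseval: Σ|x[n]|² = (1/N)Σ|X[k]|², so Σ|X[k]|² = N·Σ|x[n]|² = 3·14.0000

Σ|X[k]|² = N·Σ|x[n]|² = 3·14.0000 = 42.0000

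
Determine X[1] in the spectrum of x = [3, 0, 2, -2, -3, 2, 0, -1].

X[1] = Σ(n=0 to 7) x[n] · ω_8^(1n) where ω_8 = e^(-2πi/8)
= (3)·ω_8^0 + (0)·ω_8^1 + (2)·ω_8^2 + (-2)·ω_8^3 + (-3)·ω_8^4 + (2)·ω_8^5 + (0)·ω_8^6 + (-1)·ω_8^7

X[1] = 5.2929+0.1213i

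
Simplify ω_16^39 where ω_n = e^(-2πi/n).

Since ω_16^16 = 1, powers reduce modulo 16.
39 mod 16 = 7
So ω_16^39 = ω_16^7 = e^(-2πi·7/16)

ω_16^39 = ω_16^7 = -0.9239-0.3827i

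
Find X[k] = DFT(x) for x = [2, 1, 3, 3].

X[k] = Σ(n=0 to 3) x[n] · ω_4^(nk)
where ω_4 = e^(-2πi/4)

Computing each X[k]:
X[0] = 9
X[1] = -1+2i
X[2] = 1
X[3] = -1-2i

X = [9, -1+2i, 1, -1-2i]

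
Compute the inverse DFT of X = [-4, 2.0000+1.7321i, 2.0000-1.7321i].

x[n] = (1/3) Σ(k=0 to 2) X[k] · e^(2πikn/3)

Computing each x[n]:
x[0] = 0
x[1] = -3
x[2] = -1

x = [0, -3, -1]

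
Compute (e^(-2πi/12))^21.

Since ω_12^12 = 1, powers reduce modulo 12.
21 mod 12 = 9
So ω_12^21 = ω_12^9 = e^(-2πi·9/12)

ω_12^21 = ω_12^9 = 1i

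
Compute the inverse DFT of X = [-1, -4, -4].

x[n] = (1/3) Σ(k=0 to 2) X[k] · e^(2πikn/3)

Computing each x[n]:
x[0] = -3
x[1] = 1
x[2] = 1

x = [-3, 1, 1]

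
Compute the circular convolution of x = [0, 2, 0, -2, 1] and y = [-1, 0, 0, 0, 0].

(x ⊛ y)[n] = Σ(m=0 to 4) x[m] · y[(n-m) mod 5]

Computing each output sample:
(x ⊛ y)[0] = 0
(x ⊛ y)[1] = -2
(x ⊛ y)[2] = 0
(x ⊛ y)[3] = 2
(x ⊛ y)[4] = -1

x ⊛ y = [0, -2, 0, 2, -1]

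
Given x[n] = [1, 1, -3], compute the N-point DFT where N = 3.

X[k] = Σ(n=0 to 2) x[n] · ω_3^(nk)
where ω_3 = e^(-2πi/3)

Computing each X[k]:
X[0] = -1
X[1] = 2.0000-3.4641i
X[2] = 2.0000+3.4641i

X = [-1, 2.0000-3.4641i, 2.0000+3.4641i]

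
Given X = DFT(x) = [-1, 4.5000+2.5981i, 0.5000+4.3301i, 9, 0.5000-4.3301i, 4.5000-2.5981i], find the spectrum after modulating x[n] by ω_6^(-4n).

Modulation property: DFT(ω_6^(-4n)·x[n]) = X[(k-4) mod 6], so circularly shift X by 4 positions.

X[k-4] = [0.5000+4.3301i, 9, 0.5000-4.3301i, 4.5000-2.5981i, -1, 4.5000+2.5981i]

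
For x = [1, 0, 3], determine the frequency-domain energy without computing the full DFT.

Parseval: Σ|x[n]|² = (1/N)Σ|X[k]|², so Σ|X[k]|² = N·Σ|x[n]|² = 3·10.0000

Σ|X[k]|² = N·Σ|x[n]|² = 3·10.0000 = 30.0000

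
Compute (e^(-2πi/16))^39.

Since ω_16^16 = 1, powers reduce modulo 16.
39 mod 16 = 7
So ω_16^39 = ω_16^7 = e^(-2πi·7/16)

ω_16^39 = ω_16^7 = -0.9239-0.3827i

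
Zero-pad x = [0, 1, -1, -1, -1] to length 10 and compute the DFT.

Original 5-point DFT: [-2, 1.6180-1.9021i, -0.6180-1.1756i, -0.6180+1.1756i, 1.6180+1.9021i]
Zero-padded 10-point DFT provides frequency interpolation.

DFT_10([x, 0, ...]) = [-2, 1.6180+1.9021i, 1.6180-1.9021i, -0.6180-1.1756i, -0.6180-1.1756i, -2, -0.6180+1.1756i, -0.6180+1.1756i, 1.6180+1.9021i, 1.6180-1.9021i]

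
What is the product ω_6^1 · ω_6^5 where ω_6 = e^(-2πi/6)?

The primitive 6th roots of unity are ω_6^k for k coprime to 6: k ∈ {1, 5}
Their product equals the constant term of the cyclotomic polynomial Φ_6(x) up to sign.
For n ≥ 3, the product of all primitive nth roots of unity is 1. (For n=1 it is 1; for n=2 it is -1.)

1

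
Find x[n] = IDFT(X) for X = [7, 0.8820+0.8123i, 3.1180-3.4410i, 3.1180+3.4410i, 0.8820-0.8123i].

x[n] = (1/5) Σ(k=0 to 4) X[k] · e^(2πikn/5)

Computing each x[n]:
x[0] = 3
x[1] = 1
x[2] = 0
x[3] = 3
x[4] = 0

x = [3, 1, 0, 3, 0]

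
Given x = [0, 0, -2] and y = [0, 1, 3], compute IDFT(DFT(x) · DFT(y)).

(x ⊛ y)[n] = Σ(m=0 to 2) x[m] · y[(n-m) mod 3]

Computing each output sample:
(x ⊛ y)[0] = -2
(x ⊛ y)[1] = -6
(x ⊛ y)[2] = 0

x ⊛ y = [-2, -6, 0]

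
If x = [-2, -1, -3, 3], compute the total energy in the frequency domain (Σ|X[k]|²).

Parseval: Σ|x[n]|² = (1/N)Σ|X[k]|², so Σ|X[k]|² = N·Σ|x[n]|² = 4·23.0000

Σ|X[k]|² = N·Σ|x[n]|² = 4·23.0000 = 92.0000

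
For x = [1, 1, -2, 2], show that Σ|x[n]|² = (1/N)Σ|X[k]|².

Time domain:
Σ|x[n]|² = |1|² + |1|² + |-2|² + |2|² = 10.0000

Frequency domain:
(1/4)Σ|X[k]|² = (1/4)(|2|² + |3+1i|² + |-4|² + |3-1i|²) = (1/4)·40.0000 = 10.0000

Both sides agree, confirming Parseval's theorem.

Σ|x[n]|² = (1/N)Σ|X[k]|² = 10.0000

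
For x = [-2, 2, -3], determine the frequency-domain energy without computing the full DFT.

Parseval: Σ|x[n]|² = (1/N)Σ|X[k]|², so Σ|X[k]|² = N·Σ|x[n]|² = 3·17.0000

Σ|X[k]|² = N·Σ|x[n]|² = 3·17.0000 = 51.0000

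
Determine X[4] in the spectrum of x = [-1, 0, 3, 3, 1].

X[4] = Σ(n=0 to 4) x[n] · ω_5^(4n) where ω_5 = e^(-2πi/5)
= (-1)·ω_5^0 + (0)·ω_5^4 + (3)·ω_5^8 + (3)·ω_5^12 + (1)·ω_5^16

X[4] = -5.5451-0.9511i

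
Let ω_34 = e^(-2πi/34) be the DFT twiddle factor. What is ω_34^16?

ω_34^16 = e^(-2πi·16/34)
= cos(-2π·16/34) + i·sin(-2π·16/34)
= cos(-32π/34) + i·sin(-32π/34)

ω_34^16 = cos(-32π/34) + i·sin(-32π/34) = -0.9830-0.1837i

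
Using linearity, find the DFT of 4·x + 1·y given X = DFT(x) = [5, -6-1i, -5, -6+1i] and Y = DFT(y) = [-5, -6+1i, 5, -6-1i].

By linearity: DFT(4x + 1y) = 4·DFT(x) + 1·DFT(y)
= 4·[5, -6-1i, -5, -6+1i] + 1·[-5, -6+1i, 5, -6-1i]

Computing element-wise:
Z[0] = 4·(5) + 1·(-5) = 15
Z[1] = 4·(-6-1i) + 1·(-6+1i) = -30-3i
Z[2] = 4·(-5) + 1·(5) = -15
Z[3] = 4·(-6+1i) + 1·(-6-1i) = -30+3i

DFT(4x + 1y) = 4·X + 1·Y = [15, -30-3i, -15, -30+3i]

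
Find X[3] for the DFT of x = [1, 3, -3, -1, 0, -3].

X[3] = Σ(n=0 to 5) x[n] · ω_6^(3n) where ω_6 = e^(-2πi/6)
= (1)·ω_6^0 + (3)·ω_6^3 + (-3)·ω_6^6 + (-1)·ω_6^9 + (0)·ω_6^12 + (-3)·ω_6^15

X[3] = -1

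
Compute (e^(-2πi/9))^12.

Since ω_9^9 = 1, powers reduce modulo 9.
12 mod 9 = 3
So ω_9^12 = ω_9^3 = e^(-2πi·3/9)

ω_9^12 = ω_9^3 = -0.5000-0.8660i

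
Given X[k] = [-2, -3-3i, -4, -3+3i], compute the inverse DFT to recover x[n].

x[n] = (1/4) Σ(k=0 to 3) X[k] · e^(2πikn/4)

Computing each x[n]:
x[0] = -3
x[1] = 2
x[2] = 0
x[3] = -1

x = [-3, 2, 0, -1]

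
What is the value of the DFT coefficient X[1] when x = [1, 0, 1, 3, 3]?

X[1] = Σ(n=0 to 4) x[n] · ω_5^(1n) where ω_5 = e^(-2πi/5)
= (1)·ω_5^0 + (0)·ω_5^1 + (1)·ω_5^2 + (3)·ω_5^3 + (3)·ω_5^4

X[1] = -1.3090+4.0287i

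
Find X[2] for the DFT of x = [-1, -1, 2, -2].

X[2] = Σ(n=0 to 3) x[n] · ω_4^(2n) where ω_4 = e^(-2πi/4)
= (-1)·ω_4^0 + (-1)·ω_4^2 + (2)·ω_4^4 + (-2)·ω_4^6

X[2] = 4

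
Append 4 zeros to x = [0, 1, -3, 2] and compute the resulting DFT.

Original 4-point DFT: [0, 3+1i, -6, 3-1i]
Zero-padded 8-point DFT provides frequency interpolation.

DFT_8([x, 0, ...]) = [0, -0.7071+0.8787i, 3+1i, 0.7071-5.1213i, -6, 0.7071+5.1213i, 3-1i, -0.7071-0.8787i]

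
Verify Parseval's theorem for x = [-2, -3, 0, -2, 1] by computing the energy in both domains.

Time domain:
Σ|x[n]|² = |-2|² + |-3|² + |0|² + |-2|² + |1|² = 18.0000

Frequency domain:
(1/5)Σ|X[k]|² = (1/5)(|-6|² + |-1.0000+2.6287i|² + |-1.0000+4.2533i|² + |-1.0000-4.2533i|² + |-1.0000-2.6287i|²) = (1/5)·90.0000 = 18.0000

Both sides agree, confirming Parseval's theorem.

Σ|x[n]|² = (1/N)Σ|X[k]|² = 18.0000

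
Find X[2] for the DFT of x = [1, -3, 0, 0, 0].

X[2] = Σ(n=0 to 4) x[n] · ω_5^(2n) where ω_5 = e^(-2πi/5)
= (1)·ω_5^0 + (-3)·ω_5^2 + (0)·ω_5^4 + (0)·ω_5^6 + (0)·ω_5^8

X[2] = 3.4271+1.7634i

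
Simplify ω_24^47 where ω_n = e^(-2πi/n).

Since ω_24^24 = 1, powers reduce modulo 24.
47 mod 24 = 23
So ω_24^47 = ω_24^23 = e^(-2πi·23/24)

ω_24^47 = ω_24^23 = 0.9659+0.2588i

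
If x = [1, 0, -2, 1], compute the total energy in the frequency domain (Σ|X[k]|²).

Parseval: Σ|x[n]|² = (1/N)Σ|X[k]|², so Σ|X[k]|² = N·Σ|x[n]|² = 4·6.0000

Σ|X[k]|² = N·Σ|x[n]|² = 4·6.0000 = 24.0000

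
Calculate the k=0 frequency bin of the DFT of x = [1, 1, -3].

X[0] = Σ(n=0 to 2) x[n] · ω_3^0 = Σ x[n]
= (1) + (1) + (-3)

X[0] = -1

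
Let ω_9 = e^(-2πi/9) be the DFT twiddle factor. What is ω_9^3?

ω_9^3 = e^(-2πi·3/9)
= cos(-2π·3/9) + i·sin(-2π·3/9)
= cos(-6π/9) + i·sin(-6π/9)

ω_9^3 = cos(-6π/9) + i·sin(-6π/9) = -0.5000-0.8660i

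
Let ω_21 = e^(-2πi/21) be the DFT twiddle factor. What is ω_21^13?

ω_21^13 = e^(-2πi·13/21)
= cos(-2π·13/21) + i·sin(-2π·13/21)
= cos(-26π/21) + i·sin(-26π/21)

ω_21^13 = cos(-26π/21) + i·sin(-26π/21) = -0.7331+0.6802i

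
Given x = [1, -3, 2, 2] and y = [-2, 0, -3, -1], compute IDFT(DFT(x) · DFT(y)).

(x ⊛ y)[n] = Σ(m=0 to 3) x[m] · y[(n-m) mod 4]

Computing each output sample:
(x ⊛ y)[0] = -5
(x ⊛ y)[1] = -2
(x ⊛ y)[2] = -9
(x ⊛ y)[3] = 4

x ⊛ y = [-5, -2, -9, 4]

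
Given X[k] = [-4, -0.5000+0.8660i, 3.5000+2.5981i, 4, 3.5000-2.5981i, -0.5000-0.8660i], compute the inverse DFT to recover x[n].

x[n] = (1/6) Σ(k=0 to 5) X[k] · e^(2πikn/6)

Computing each x[n]:
x[0] = 1
x[1] = -3
x[2] = 0
x[3] = 0
x[4] = -1
x[5] = -1

x = [1, -3, 0, 0, -1, -1]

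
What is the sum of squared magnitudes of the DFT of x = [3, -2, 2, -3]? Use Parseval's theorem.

Parseval: Σ|x[n]|² = (1/N)Σ|X[k]|², so Σ|X[k]|² = N·Σ|x[n]|² = 4·26.0000

Σ|X[k]|² = N·Σ|x[n]|² = 4·26.0000 = 104.0000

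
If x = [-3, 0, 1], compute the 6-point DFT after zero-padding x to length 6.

Original 3-point DFT: [-2, -3.5000+0.8660i, -3.5000-0.8660i]
Zero-padded 6-point DFT provides frequency interpolation.

DFT_6([x, 0, ...]) = [-2, -3.5000-0.8660i, -3.5000+0.8660i, -2, -3.5000-0.8660i, -3.5000+0.8660i]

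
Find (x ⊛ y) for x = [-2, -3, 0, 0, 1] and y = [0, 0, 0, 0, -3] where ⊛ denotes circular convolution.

(x ⊛ y)[n] = Σ(m=0 to 4) x[m] · y[(n-m) mod 5]

Computing each output sample:
(x ⊛ y)[0] = 9
(x ⊛ y)[1] = 0
(x ⊛ y)[2] = 0
(x ⊛ y)[3] = -3
(x ⊛ y)[4] = 6

x ⊛ y = [9, 0, 0, -3, 6]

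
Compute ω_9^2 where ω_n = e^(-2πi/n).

ω_9^2 = e^(-2πi·2/9)
= cos(-2π·2/9) + i·sin(-2π·2/9)
= cos(-4π/9) + i·sin(-4π/9)

ω_9^2 = cos(-4π/9) + i·sin(-4π/9) = 0.1736-0.9848i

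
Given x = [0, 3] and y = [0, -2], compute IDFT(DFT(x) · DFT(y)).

(x ⊛ y)[n] = Σ(m=0 to 1) x[m] · y[(n-m) mod 2]

Computing each output sample:
(x ⊛ y)[0] = -6
(x ⊛ y)[1] = 0

x ⊛ y = [-6, 0]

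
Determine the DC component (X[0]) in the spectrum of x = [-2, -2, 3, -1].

X[0] = Σ(n=0 to 3) x[n] · ω_4^0 = Σ x[n]
= (-2) + (-2) + (3) + (-1)

X[0] = -2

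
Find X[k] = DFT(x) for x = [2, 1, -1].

X[k] = Σ(n=0 to 2) x[n] · ω_3^(nk)
where ω_3 = e^(-2πi/3)

Computing each X[k]:
X[0] = 2
X[1] = 2.0000-1.7321i
X[2] = 2.0000+1.7321i

X = [2, 2.0000-1.7321i, 2.0000+1.7321i]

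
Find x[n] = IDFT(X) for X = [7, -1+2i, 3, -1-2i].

x[n] = (1/4) Σ(k=0 to 3) X[k] · e^(2πikn/4)

Computing each x[n]:
x[0] = 2
x[1] = 0
x[2] = 3
x[3] = 2

x = [2, 0, 3, 2]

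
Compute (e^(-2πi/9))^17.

Since ω_9^9 = 1, powers reduce modulo 9.
17 mod 9 = 8
So ω_9^17 = ω_9^8 = e^(-2πi·8/9)

ω_9^17 = ω_9^8 = 0.7660+0.6428i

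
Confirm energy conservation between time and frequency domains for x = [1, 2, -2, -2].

Time domain:
Σ|x[n]|² = |1|² + |2|² + |-2|² + |-2|² = 13.0000

Frequency domain:
(1/4)Σ|X[k]|² = (1/4)(|-1|² + |3-4i|² + |-1|² + |3+4i|²) = (1/4)·52.0000 = 13.0000

Both sides agree, confirming Parseval's theorem.

Σ|x[n]|² = (1/N)Σ|X[k]|² = 13.0000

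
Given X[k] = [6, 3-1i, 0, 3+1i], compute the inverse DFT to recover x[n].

x[n] = (1/4) Σ(k=0 to 3) X[k] · e^(2πikn/4)

Computing each x[n]:
x[0] = 3
x[1] = 2
x[2] = 0
x[3] = 1

x = [3, 2, 0, 1]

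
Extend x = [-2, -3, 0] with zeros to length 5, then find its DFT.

Original 3-point DFT: [-5, -0.5000+2.5981i, -0.5000-2.5981i]
Zero-padded 5-point DFT provides frequency interpolation.

DFT_5([x, 0, ...]) = [-5, -2.9271+2.8532i, 0.4271+1.7634i, 0.4271-1.7634i, -2.9271-2.8532i]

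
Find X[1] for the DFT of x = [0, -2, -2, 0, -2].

X[1] = Σ(n=0 to 4) x[n] · ω_5^(1n) where ω_5 = e^(-2πi/5)
= (0)·ω_5^0 + (-2)·ω_5^1 + (-2)·ω_5^2 + (0)·ω_5^3 + (-2)·ω_5^4

X[1] = 0.3820+1.1756i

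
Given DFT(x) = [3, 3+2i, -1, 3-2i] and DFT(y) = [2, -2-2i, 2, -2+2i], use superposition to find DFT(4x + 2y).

By linearity: DFT(4x + 2y) = 4·DFT(x) + 2·DFT(y)
= 4·[3, 3+2i, -1, 3-2i] + 2·[2, -2-2i, 2, -2+2i]

Computing element-wise:
Z[0] = 4·(3) + 2·(2) = 16
Z[1] = 4·(3+2i) + 2·(-2-2i) = 8+4i
Z[2] = 4·(-1) + 2·(2) = 0
Z[3] = 4·(3-2i) + 2·(-2+2i) = 8-4i

DFT(4x + 2y) = 4·X + 2·Y = [16, 8+4i, 0, 8-4i]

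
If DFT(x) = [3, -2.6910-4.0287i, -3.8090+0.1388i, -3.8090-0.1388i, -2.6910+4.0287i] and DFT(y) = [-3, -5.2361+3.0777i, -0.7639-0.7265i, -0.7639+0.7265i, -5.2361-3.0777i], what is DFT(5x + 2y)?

By linearity: DFT(5x + 2y) = 5·DFT(x) + 2·DFT(y)
= 5·[3, -2.6910-4.0287i, -3.8090+0.1388i, -3.8090-0.1388i, -2.6910+4.0287i] + 2·[-3, -5.2361+3.0777i, -0.7639-0.7265i, -0.7639+0.7265i, -5.2361-3.0777i]

Computing element-wise:
Z[0] = 5·(3) + 2·(-3) = 9
Z[1] = 5·(-2.6910-4.0287i) + 2·(-5.2361+3.0777i) = -23.9272-13.9881i
Z[2] = 5·(-3.8090+0.1388i) + 2·(-0.7639-0.7265i) = -20.5728-0.7590i
Z[3] = 5·(-3.8090-0.1388i) + 2·(-0.7639+0.7265i) = -20.5728+0.7590i
Z[4] = 5·(-2.6910+4.0287i) + 2·(-5.2361-3.0777i) = -23.9272+13.9881i

DFT(5x + 2y) = 5·X + 2·Y = [9, -23.9272-13.9881i, -20.5728-0.7590i, -20.5728+0.7590i, -23.9272+13.9881i]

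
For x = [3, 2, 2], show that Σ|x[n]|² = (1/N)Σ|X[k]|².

Time domain:
Σ|x[n]|² = |3|² + |2|² + |2|² = 17.0000

Frequency domain:
(1/3)Σ|X[k]|² = (1/3)(|7|² + |1|² + |1|²) = (1/3)·51.0000 = 17.0000

Both sides agree, confirming Parseval's theorem.

Σ|x[n]|² = (1/N)Σ|X[k]|² = 17.0000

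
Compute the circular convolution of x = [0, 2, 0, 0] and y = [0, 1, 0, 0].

(x ⊛ y)[n] = Σ(m=0 to 3) x[m] · y[(n-m) mod 4]

Computing each output sample:
(x ⊛ y)[0] = 0
(x ⊛ y)[1] = 0
(x ⊛ y)[2] = 2
(x ⊛ y)[3] = 0

x ⊛ y = [0, 0, 2, 0]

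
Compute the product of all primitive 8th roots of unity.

The primitive 8th roots of unity are ω_8^k for k coprime to 8: k ∈ {1, 3, 5, 7}
Their product equals the constant term of the cyclotomic polynomial Φ_8(x) up to sign.
For n ≥ 3, the product of all primitive nth roots of unity is 1. (For n=1 it is 1; for n=2 it is -1.)

1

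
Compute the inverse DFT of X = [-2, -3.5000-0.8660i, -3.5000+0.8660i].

x[n] = (1/3) Σ(k=0 to 2) X[k] · e^(2πikn/3)

Computing each x[n]:
x[0] = -3
x[1] = 1
x[2] = 0

x = [-3, 1, 0]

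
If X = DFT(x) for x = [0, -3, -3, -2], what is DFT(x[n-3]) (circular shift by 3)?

Time shift by 3: X_shifted[k] = ω_4^(3k) · X[k]
Shifted x = [-3, -3, -2, 0]

DFT(x[n-3]) = [-8, -1+3i, -2, -1-3i]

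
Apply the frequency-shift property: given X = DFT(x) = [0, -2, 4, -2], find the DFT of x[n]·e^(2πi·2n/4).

Modulation property: DFT(ω_4^(-2n)·x[n]) = X[(k-2) mod 4], so circularly shift X by 2 positions.

X[k-2] = [4, -2, 0, -2]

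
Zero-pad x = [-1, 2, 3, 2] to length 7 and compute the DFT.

Original 4-point DFT: [6, -4, -2, -4]
Zero-padded 7-point DFT provides frequency interpolation.

DFT_7([x, 0, ...]) = [6, -2.2225-5.3562i, -2.9010+0.9155i, -1.3765-0.4721i, -1.3765+0.4721i, -2.9010-0.9155i, -2.2225+5.3562i]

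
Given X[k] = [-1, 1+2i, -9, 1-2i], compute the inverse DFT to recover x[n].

x[n] = (1/4) Σ(k=0 to 3) X[k] · e^(2πikn/4)

Computing each x[n]:
x[0] = -2
x[1] = 1
x[2] = -3
x[3] = 3

x = [-2, 1, -3, 3]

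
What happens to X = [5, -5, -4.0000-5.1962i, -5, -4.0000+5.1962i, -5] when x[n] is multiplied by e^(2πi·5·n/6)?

Modulation property: DFT(ω_6^(-5n)·x[n]) = X[(k-5) mod 6], so circularly shift X by 5 positions.

X[k-5] = [-5, -4.0000-5.1962i, -5, -4.0000+5.1962i, -5, 5]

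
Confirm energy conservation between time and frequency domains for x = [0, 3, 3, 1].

Time domain:
Σ|x[n]|² = |0|² + |3|² + |3|² + |1|² = 19.0000

Frequency domain:
(1/4)Σ|X[k]|² = (1/4)(|7|² + |-3-2i|² + |-1|² + |-3+2i|²) = (1/4)·76.0000 = 19.0000

Both sides agree, confirming Parseval's theorem.

Σ|x[n]|² = (1/N)Σ|X[k]|² = 19.0000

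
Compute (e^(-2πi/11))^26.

Since ω_11^11 = 1, powers reduce modulo 11.
26 mod 11 = 4
So ω_11^26 = ω_11^4 = e^(-2πi·4/11)

ω_11^26 = ω_11^4 = -0.6549-0.7557i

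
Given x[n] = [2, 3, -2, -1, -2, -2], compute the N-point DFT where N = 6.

X[k] = Σ(n=0 to 5) x[n] · ω_6^(nk)
where ω_6 = e^(-2πi/6)

Computing each X[k]:
X[0] = -2
X[1] = 5.5000-4.3301i
X[2] = 2.5000-4.3301i
X[3] = -2
X[4] = 2.5000+4.3301i
X[5] = 5.5000+4.3301i

X = [-2, 5.5000-4.3301i, 2.5000-4.3301i, -2, 2.5000+4.3301i, 5.5000+4.3301i]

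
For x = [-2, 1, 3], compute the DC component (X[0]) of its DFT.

X[0] = Σ(n=0 to 2) x[n] · ω_3^0 = Σ x[n]
= (-2) + (1) + (3)

X[0] = 2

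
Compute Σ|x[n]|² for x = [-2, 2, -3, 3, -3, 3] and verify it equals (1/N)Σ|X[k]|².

Time domain:
Σ|x[n]|² = |-2|² + |2|² + |-3|² + |3|² + |-3|² + |3|² = 44.0000

Frequency domain:
(1/6)Σ|X[k]|² = (1/6)(|0|² + |0.5000+0.8660i|² + |1.5000+0.8660i|² + |-16|² + |1.5000-0.8660i|² + |0.5000-0.8660i|²) = (1/6)·264.0000 = 44.0000

Both sides agree, confirming Parseval's theorem.

Σ|x[n]|² = (1/N)Σ|X[k]|² = 44.0000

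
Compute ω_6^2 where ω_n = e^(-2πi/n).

ω_6^2 = e^(-2πi·2/6)
= cos(-2π·2/6) + i·sin(-2π·2/6)
= cos(-4π/6) + i·sin(-4π/6)

ω_6^2 = cos(-4π/6) + i·sin(-4π/6) = -0.5000-0.8660i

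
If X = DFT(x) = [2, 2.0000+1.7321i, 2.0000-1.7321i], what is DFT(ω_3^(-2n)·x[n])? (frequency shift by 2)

Modulation property: DFT(ω_3^(-2n)·x[n]) = X[(k-2) mod 3], so circularly shift X by 2 positions.

X[k-2] = [2.0000+1.7321i, 2.0000-1.7321i, 2]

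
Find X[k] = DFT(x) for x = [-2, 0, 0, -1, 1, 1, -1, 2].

X[k] = Σ(n=0 to 7) x[n] · ω_8^(nk)
where ω_8 = e^(-2πi/8)

Computing each X[k]:
X[0] = 0
X[1] = -1.5858+1.8284i
X[2] = 0
X[3] = -4.4142+3.8284i
X[4] = -4
X[5] = -4.4142-3.8284i
X[6] = 0
X[7] = -1.5858-1.8284i

X = [0, -1.5858+1.8284i, 0, -4.4142+3.8284i, -4, -4.4142-3.8284i, 0, -1.5858-1.8284i]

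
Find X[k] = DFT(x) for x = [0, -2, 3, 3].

X[k] = Σ(n=0 to 3) x[n] · ω_4^(nk)
where ω_4 = e^(-2πi/4)

Computing each X[k]:
X[0] = 4
X[1] = -3+5i
X[2] = 2
X[3] = -3-5i

X = [4, -3+5i, 2, -3-5i]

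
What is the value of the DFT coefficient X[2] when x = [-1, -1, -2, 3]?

X[2] = Σ(n=0 to 3) x[n] · ω_4^(2n) where ω_4 = e^(-2πi/4)
= (-1)·ω_4^0 + (-1)·ω_4^2 + (-2)·ω_4^4 + (3)·ω_4^6

X[2] = -5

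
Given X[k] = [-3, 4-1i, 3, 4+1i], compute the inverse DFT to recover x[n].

x[n] = (1/4) Σ(k=0 to 3) X[k] · e^(2πikn/4)

Computing each x[n]:
x[0] = 2
x[1] = -1
x[2] = -2
x[3] = -2

x = [2, -1, -2, -2]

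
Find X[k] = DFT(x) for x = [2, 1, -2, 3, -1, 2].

X[k] = Σ(n=0 to 5) x[n] · ω_6^(nk)
where ω_6 = e^(-2πi/6)

Computing each X[k]:
X[0] = 5
X[1] = 2.0000+1.7321i
X[2] = 5
X[3] = -7
X[4] = 5
X[5] = 2.0000-1.7321i

X = [5, 2.0000+1.7321i, 5, -7, 5, 2.0000-1.7321i]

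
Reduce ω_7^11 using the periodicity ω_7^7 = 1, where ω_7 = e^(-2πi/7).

Since ω_7^7 = 1, powers reduce modulo 7.
11 mod 7 = 4
So ω_7^11 = ω_7^4 = e^(-2πi·4/7)

ω_7^11 = ω_7^4 = -0.9010+0.4339i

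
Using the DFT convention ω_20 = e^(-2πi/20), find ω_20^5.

ω_20^5 = e^(-2πi·5/20)
= cos(-2π·5/20) + i·sin(-2π·5/20)
= cos(-10π/20) + i·sin(-10π/20)

ω_20^5 = cos(-10π/20) + i·sin(-10π/20) = -1i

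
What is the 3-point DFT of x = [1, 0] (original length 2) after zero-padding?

Original 2-point DFT: [1, 1]
Zero-padded 3-point DFT provides frequency interpolation.

DFT_3([x, 0, ...]) = [1, 1, 1]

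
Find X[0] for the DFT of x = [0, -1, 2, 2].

X[0] = Σ(n=0 to 3) x[n] · ω_4^0 = Σ x[n]
= (0) + (-1) + (2) + (2)

X[0] = 3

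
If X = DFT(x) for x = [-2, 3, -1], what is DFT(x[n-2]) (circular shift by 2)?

Time shift by 2: X_shifted[k] = ω_3^(2k) · X[k]
Shifted x = [3, -1, -2]

DFT(x[n-2]) = [0, 4.5000-0.8660i, 4.5000+0.8660i]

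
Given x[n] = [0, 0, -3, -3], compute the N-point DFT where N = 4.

X[k] = Σ(n=0 to 3) x[n] · ω_4^(nk)
where ω_4 = e^(-2πi/4)

Computing each X[k]:
X[0] = -6
X[1] = 3-3i
X[2] = 0
X[3] = 3+3i

X = [-6, 3-3i, 0, 3+3i]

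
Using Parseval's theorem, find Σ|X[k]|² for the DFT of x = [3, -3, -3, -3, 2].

Parseval: Σ|x[n]|² = (1/N)Σ|X[k]|², so Σ|X[k]|² = N·Σ|x[n]|² = 5·40.0000

Σ|X[k]|² = N·Σ|x[n]|² = 5·40.0000 = 200.0000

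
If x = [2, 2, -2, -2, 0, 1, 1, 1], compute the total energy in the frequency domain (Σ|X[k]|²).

Parseval: Σ|x[n]|² = (1/N)Σ|X[k]|², so Σ|X[k]|² = N·Σ|x[n]|² = 8·19.0000

Σ|X[k]|² = N·Σ|x[n]|² = 8·19.0000 = 152.0000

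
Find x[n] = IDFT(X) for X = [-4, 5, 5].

x[n] = (1/3) Σ(k=0 to 2) X[k] · e^(2πikn/3)

Computing each x[n]:
x[0] = 2
x[1] = -3
x[2] = -3

x = [2, -3, -3]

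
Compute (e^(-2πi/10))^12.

Since ω_10^10 = 1, powers reduce modulo 10.
12 mod 10 = 2
So ω_10^12 = ω_10^2 = e^(-2πi·2/10)

ω_10^12 = ω_10^2 = 0.3090-0.9511i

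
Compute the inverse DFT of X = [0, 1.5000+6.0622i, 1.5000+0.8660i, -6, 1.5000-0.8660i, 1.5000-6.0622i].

x[n] = (1/6) Σ(k=0 to 5) X[k] · e^(2πikn/6)

Computing each x[n]:
x[0] = 0
x[1] = -1
x[2] = -3
x[3] = 1
x[4] = 0
x[5] = 3

x = [0, -1, -3, 1, 0, 3]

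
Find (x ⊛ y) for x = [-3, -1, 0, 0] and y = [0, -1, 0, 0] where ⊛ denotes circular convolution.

(x ⊛ y)[n] = Σ(m=0 to 3) x[m] · y[(n-m) mod 4]

Computing each output sample:
(x ⊛ y)[0] = 0
(x ⊛ y)[1] = 3
(x ⊛ y)[2] = 1
(x ⊛ y)[3] = 0

x ⊛ y = [0, 3, 1, 0]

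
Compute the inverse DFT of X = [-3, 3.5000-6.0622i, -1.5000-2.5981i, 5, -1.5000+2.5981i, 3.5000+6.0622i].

x[n] = (1/6) Σ(k=0 to 5) X[k] · e^(2πikn/6)

Computing each x[n]:
x[0] = 1
x[1] = 2
x[2] = 1
x[3] = -3
x[4] = -1
x[5] = -3

x = [1, 2, 1, -3, -1, -3]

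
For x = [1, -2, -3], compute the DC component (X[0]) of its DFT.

X[0] = Σ(n=0 to 2) x[n] · ω_3^0 = Σ x[n]
= (1) + (-2) + (-3)

X[0] = -4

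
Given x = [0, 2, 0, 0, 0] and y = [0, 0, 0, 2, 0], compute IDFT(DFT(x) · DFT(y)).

(x ⊛ y)[n] = Σ(m=0 to 4) x[m] · y[(n-m) mod 5]

Computing each output sample:
(x ⊛ y)[0] = 0
(x ⊛ y)[1] = 0
(x ⊛ y)[2] = 0
(x ⊛ y)[3] = 0
(x ⊛ y)[4] = 4

x ⊛ y = [0, 0, 0, 0, 4]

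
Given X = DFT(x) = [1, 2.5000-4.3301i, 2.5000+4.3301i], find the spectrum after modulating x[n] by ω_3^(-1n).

Modulation property: DFT(ω_3^(-1n)·x[n]) = X[(k-1) mod 3], so circularly shift X by 1 positions.

X[k-1] = [2.5000+4.3301i, 1, 2.5000-4.3301i]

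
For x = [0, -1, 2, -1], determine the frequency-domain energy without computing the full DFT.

Parseval: Σ|x[n]|² = (1/N)Σ|X[k]|², so Σ|X[k]|² = N·Σ|x[n]|² = 4·6.0000

Σ|X[k]|² = N·Σ|x[n]|² = 4·6.0000 = 24.0000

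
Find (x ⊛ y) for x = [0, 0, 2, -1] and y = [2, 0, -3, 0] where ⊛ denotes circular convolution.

(x ⊛ y)[n] = Σ(m=0 to 3) x[m] · y[(n-m) mod 4]

Computing each output sample:
(x ⊛ y)[0] = -6
(x ⊛ y)[1] = 3
(x ⊛ y)[2] = 4
(x ⊛ y)[3] = -2

x ⊛ y = [-6, 3, 4, -2]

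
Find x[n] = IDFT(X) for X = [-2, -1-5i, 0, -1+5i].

x[n] = (1/4) Σ(k=0 to 3) X[k] · e^(2πikn/4)

Computing each x[n]:
x[0] = -1
x[1] = 2
x[2] = 0
x[3] = -3

x = [-1, 2, 0, -3]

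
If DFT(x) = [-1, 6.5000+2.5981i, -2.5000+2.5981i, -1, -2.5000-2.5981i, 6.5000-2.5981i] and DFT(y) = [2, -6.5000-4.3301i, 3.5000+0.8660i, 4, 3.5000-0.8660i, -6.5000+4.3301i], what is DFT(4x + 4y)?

By linearity: DFT(4x + 4y) = 4·DFT(x) + 4·DFT(y)
= 4·[-1, 6.5000+2.5981i, -2.5000+2.5981i, -1, -2.5000-2.5981i, 6.5000-2.5981i] + 4·[2, -6.5000-4.3301i, 3.5000+0.8660i, 4, 3.5000-0.8660i, -6.5000+4.3301i]

Computing element-wise:
Z[0] = 4·(-1) + 4·(2) = 4
Z[1] = 4·(6.5000+2.5981i) + 4·(-6.5000-4.3301i) = -6.9280i
Z[2] = 4·(-2.5000+2.5981i) + 4·(3.5000+0.8660i) = 4.0000+13.8564i
Z[3] = 4·(-1) + 4·(4) = 12
Z[4] = 4·(-2.5000-2.5981i) + 4·(3.5000-0.8660i) = 4.0000-13.8564i
Z[5] = 4·(6.5000-2.5981i) + 4·(-6.5000+4.3301i) = 6.9280i

DFT(4x + 4y) = 4·X + 4·Y = [4, -6.9280i, 4.0000+13.8564i, 12, 4.0000-13.8564i, 6.9280i]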